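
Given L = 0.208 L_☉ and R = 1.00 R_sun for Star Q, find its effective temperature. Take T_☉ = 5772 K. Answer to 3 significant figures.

T/T_☉ = (L/L_☉)^(1/4) / (R/R_☉)^(1/2)
T = 5772 × (0.208)^(1/4) / √(1.00) = 5772 × 0.6753 / 1.000 = 3898 K.

3.90×10^3 K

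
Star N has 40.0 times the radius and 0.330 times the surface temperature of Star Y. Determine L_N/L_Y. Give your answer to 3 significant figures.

From the Stefan–Boltzmann law, L ∝ R²T⁴, so
L_N/L_Y = (R_N/R_Y)² (T_N/T_Y)⁴ = (40.0)² × (0.330)⁴ = 1600 × 0.01186 = 18.97.

19.0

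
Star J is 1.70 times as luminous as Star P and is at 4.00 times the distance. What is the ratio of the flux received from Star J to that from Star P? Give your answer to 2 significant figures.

0.11

F = L/(4πd²), so F_J/F_P = (L_J/L_P) / (d_J/d_P)²
= 1.70 / (4.00)² = 1.70 / 16.00 = 0.1062.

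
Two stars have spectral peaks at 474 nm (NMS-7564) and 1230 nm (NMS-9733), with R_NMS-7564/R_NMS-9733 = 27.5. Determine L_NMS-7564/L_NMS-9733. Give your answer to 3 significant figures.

Wien's law gives T ∝ 1/λ_max, so T_NMS-7564/T_NMS-9733 = λ_NMS-9733/λ_NMS-7564 = 1230/474 = 2.595.
Then L ∝ R²T⁴ gives L_NMS-7564/L_NMS-9733 = (27.5)² × (2.595)⁴ = 756.2 × 45.34 = 3.429×10^4.

3.43×10^4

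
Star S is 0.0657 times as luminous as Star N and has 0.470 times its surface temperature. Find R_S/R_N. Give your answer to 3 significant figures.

L ∝ R²T⁴ gives R ∝ √L / T², so
R_S/R_N = √(0.0657) / (0.470)² = 0.2563 / 0.2209 = 1.160.

1.16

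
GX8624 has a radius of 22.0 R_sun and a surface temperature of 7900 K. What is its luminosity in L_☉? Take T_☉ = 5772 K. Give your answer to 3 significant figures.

1.70×10^3 L_☉

L/L_☉ = (R/R_☉)² (T/T_☉)⁴ = (22.0)² × (7900/5772)⁴
       = 484.0 × (1.369)⁴ = 484.0 × 3.509 = 1698.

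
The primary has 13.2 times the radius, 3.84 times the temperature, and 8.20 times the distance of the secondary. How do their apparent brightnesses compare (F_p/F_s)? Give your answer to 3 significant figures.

L_p/L_s = (R_p/R_s)²(T_p/T_s)⁴ = (13.2)² × (3.84)⁴ = 3.789×10^4.
F_p/F_s = (L_p/L_s)/(d_p/d_s)² = 3.789×10^4 / (8.20)² = 563.4.

563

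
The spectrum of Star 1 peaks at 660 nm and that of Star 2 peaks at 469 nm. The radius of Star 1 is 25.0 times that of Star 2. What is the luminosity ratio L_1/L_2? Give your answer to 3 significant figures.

159

Wien's law gives T ∝ 1/λ_max, so T_1/T_2 = λ_2/λ_1 = 469/660 = 0.7106.
Then L ∝ R²T⁴ gives L_1/L_2 = (25.0)² × (0.7106)⁴ = 625.0 × 0.2550 = 159.4.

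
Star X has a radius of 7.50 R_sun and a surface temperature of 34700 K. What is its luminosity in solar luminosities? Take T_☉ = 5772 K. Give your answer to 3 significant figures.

L/L_☉ = (R/R_☉)² (T/T_☉)⁴ = (7.50)² × (34700/5772)⁴
       = 56.25 × (6.012)⁴ = 56.25 × 1306 = 7.347×10^4.

7.35×10^4 solar luminosities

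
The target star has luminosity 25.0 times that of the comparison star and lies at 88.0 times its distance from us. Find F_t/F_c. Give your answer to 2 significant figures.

0.0032

F = L/(4πd²), so F_t/F_c = (L_t/L_c) / (d_t/d_c)²
= 25.0 / (88.0)² = 25.0 / 7744 = 0.003228.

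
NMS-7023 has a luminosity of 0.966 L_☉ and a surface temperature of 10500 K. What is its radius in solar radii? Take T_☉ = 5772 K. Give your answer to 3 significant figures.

R/R_☉ = √(L/L_☉) / (T/T_☉)² = √(0.966) / (1.819)²
       = 0.9829 / 3.309 = 0.2970.

0.297 solar radii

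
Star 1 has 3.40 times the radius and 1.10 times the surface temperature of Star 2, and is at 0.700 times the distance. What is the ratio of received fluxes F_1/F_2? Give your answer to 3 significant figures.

L_1/L_2 = (R_1/R_2)²(T_1/T_2)⁴ = (3.40)² × (1.10)⁴ = 16.92.
F_1/F_2 = (L_1/L_2)/(d_1/d_2)² = 16.92 / (0.700)² = 34.54.

34.5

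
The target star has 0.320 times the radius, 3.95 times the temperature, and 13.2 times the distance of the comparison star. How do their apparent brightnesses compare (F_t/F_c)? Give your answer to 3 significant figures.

L_t/L_c = (R_t/R_c)²(T_t/T_c)⁴ = (0.320)² × (3.95)⁴ = 24.93.
F_t/F_c = (L_t/L_c)/(d_t/d_c)² = 24.93 / (13.2)² = 0.1431.

0.143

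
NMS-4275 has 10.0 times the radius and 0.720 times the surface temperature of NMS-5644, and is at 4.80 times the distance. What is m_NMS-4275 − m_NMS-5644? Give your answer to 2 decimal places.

L_NMS-4275/L_NMS-5644 = (10.0)²(0.720)⁴ = 26.87.
F_NMS-4275/F_NMS-5644 = (L_NMS-4275/L_NMS-5644)/(d_NMS-4275/d_NMS-5644)² = 26.87/23.04 = 1.166.
m_NMS-4275 − m_NMS-5644 = −2.5 log₁₀(1.166) = -0.17.

-0.17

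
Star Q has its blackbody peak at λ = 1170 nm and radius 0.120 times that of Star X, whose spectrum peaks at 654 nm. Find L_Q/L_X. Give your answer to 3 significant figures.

Wien's law gives T ∝ 1/λ_max, so T_Q/T_X = λ_X/λ_Q = 654/1170 = 0.5590.
Then L ∝ R²T⁴ gives L_Q/L_X = (0.120)² × (0.5590)⁴ = 0.01440 × 0.09763 = 0.001406.

0.00141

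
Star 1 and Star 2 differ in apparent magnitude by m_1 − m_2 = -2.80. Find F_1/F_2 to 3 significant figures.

13.2

F_1/F_2 = 10^(−(m_1 − m_2)/2.5) = 10^(2.80/2.5) = 10^1.120 = 13.18.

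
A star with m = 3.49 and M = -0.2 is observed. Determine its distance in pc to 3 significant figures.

m − M = 5 log₁₀(d/10 pc)
3.49 − (-0.2) = 3.69 = 5 log₁₀(d/10)
d = 10 × 10^(3.69/5) = 10 × 10^0.738 = 54.70 pc.

54.7 pc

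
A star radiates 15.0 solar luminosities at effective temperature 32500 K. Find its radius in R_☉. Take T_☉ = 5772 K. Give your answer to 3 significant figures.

0.122 R_☉

R/R_☉ = √(L/L_☉) / (T/T_☉)² = √(15.0) / (5.631)²
       = 3.873 / 31.70 = 0.1222.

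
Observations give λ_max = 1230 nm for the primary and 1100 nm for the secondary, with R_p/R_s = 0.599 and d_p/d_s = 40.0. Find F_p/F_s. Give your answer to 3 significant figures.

1.43×10^-4

Wien's law: T_p/T_s = λ_s/λ_p = 1100/1230 = 0.8943.
L_p/L_s = (R_p/R_s)²(T_p/T_s)⁴ = (0.599)²(0.8943)⁴ = 0.2295.
F_p/F_s = (L_p/L_s)/(d_p/d_s)² = 0.2295/(40.0)² = 1.434×10^-4.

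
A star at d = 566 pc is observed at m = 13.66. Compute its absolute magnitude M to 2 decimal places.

M = m − 5 log₁₀(d/10 pc) = 13.66 − 5 log₁₀(566/10)
  = 13.66 − 5 × 1.753 = 13.66 − 8.76 = 4.90.

4.90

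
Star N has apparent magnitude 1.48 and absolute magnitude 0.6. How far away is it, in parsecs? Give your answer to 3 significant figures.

15.0 pc

m − M = 5 log₁₀(d/10 pc)
1.48 − (0.6) = 0.88 = 5 log₁₀(d/10)
d = 10 × 10^(0.88/5) = 10 × 10^0.176 = 15.00 pc.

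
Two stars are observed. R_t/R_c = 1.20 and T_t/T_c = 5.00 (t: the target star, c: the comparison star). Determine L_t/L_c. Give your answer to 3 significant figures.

From the Stefan–Boltzmann law, L ∝ R²T⁴, so
L_t/L_c = (R_t/R_c)² (T_t/T_c)⁴ = (1.20)² × (5.00)⁴ = 1.440 × 625.0 = 900.0.

900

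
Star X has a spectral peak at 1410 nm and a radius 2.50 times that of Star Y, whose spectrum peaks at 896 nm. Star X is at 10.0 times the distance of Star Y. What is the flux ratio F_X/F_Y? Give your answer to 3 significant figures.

Wien's law: T_X/T_Y = λ_Y/λ_X = 896/1410 = 0.6355.
L_X/L_Y = (R_X/R_Y)²(T_X/T_Y)⁴ = (2.50)²(0.6355)⁴ = 1.019.
F_X/F_Y = (L_X/L_Y)/(d_X/d_Y)² = 1.019/(10.0)² = 0.01019.

0.0102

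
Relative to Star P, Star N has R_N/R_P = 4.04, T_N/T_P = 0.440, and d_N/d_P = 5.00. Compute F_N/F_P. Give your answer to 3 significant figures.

L_N/L_P = (R_N/R_P)²(T_N/T_P)⁴ = (4.04)² × (0.440)⁴ = 0.6117.
F_N/F_P = (L_N/L_P)/(d_N/d_P)² = 0.6117 / (5.00)² = 0.02447.

0.0245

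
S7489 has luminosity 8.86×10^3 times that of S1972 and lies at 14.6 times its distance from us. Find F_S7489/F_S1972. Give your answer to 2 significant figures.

42

F = L/(4πd²), so F_S7489/F_S1972 = (L_S7489/L_S1972) / (d_S7489/d_S1972)²
= 8.86×10^3 / (14.6)² = 8.86×10^3 / 213.2 = 41.57.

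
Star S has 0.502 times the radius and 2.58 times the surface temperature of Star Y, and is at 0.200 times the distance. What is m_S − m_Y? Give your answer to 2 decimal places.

-6.11

L_S/L_Y = (0.502)²(2.58)⁴ = 11.17.
F_S/F_Y = (L_S/L_Y)/(d_S/d_Y)² = 11.17/0.04000 = 279.1.
m_S − m_Y = −2.5 log₁₀(279.1) = -6.11.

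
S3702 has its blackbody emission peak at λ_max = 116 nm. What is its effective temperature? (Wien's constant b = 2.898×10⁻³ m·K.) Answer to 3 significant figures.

2.50×10^4 K

T = b/λ_max = 2.898×10⁻³ / (116×10⁻⁹) = 2.498×10^4 K.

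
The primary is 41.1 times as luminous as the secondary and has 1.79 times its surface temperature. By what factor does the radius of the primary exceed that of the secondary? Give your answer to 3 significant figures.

L ∝ R²T⁴ gives R ∝ √L / T², so
R_p/R_s = √(41.1) / (1.79)² = 6.411 / 3.204 = 2.001.

2.00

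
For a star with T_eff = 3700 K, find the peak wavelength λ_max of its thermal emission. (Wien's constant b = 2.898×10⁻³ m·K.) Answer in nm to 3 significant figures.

λ_max = b/T = 2.898×10⁻³ / 3700 = 7.83×10^-7 m = 783.2 nm.

783 nm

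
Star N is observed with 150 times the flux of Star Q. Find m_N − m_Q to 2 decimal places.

-5.44

m_N − m_Q = −2.5 log₁₀(F_N/F_Q) = −2.5 log₁₀(150) = −2.5 × (2.176) = -5.440.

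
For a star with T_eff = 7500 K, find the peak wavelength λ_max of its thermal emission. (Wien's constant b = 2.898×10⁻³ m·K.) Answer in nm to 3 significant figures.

λ_max = b/T = 2.898×10⁻³ / 7500 = 3.86×10^-7 m = 386.4 nm.

386 nm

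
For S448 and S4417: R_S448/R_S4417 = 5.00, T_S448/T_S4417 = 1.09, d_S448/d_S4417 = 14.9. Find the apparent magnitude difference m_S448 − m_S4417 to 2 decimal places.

2.00

L_S448/L_S4417 = (5.00)²(1.09)⁴ = 35.29.
F_S448/F_S4417 = (L_S448/L_S4417)/(d_S448/d_S4417)² = 35.29/222.0 = 0.1590.
m_S448 − m_S4417 = −2.5 log₁₀(0.1590) = 2.00.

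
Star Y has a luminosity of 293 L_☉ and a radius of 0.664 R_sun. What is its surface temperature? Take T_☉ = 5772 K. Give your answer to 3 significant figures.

T/T_☉ = (L/L_☉)^(1/4) / (R/R_☉)^(1/2)
T = 5772 × (293)^(1/4) / √(0.664) = 5772 × 4.137 / 0.8149 = 2.931×10^4 K.

2.93×10^4 K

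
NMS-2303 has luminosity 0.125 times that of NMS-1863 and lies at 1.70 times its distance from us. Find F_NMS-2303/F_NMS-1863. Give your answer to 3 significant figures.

0.0433

F = L/(4πd²), so F_NMS-2303/F_NMS-1863 = (L_NMS-2303/L_NMS-1863) / (d_NMS-2303/d_NMS-1863)²
= 0.125 / (1.70)² = 0.125 / 2.890 = 0.04325.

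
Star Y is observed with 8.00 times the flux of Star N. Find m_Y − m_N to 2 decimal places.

-2.26

m_Y − m_N = −2.5 log₁₀(F_Y/F_N) = −2.5 log₁₀(8.00) = −2.5 × (0.903) = -2.258.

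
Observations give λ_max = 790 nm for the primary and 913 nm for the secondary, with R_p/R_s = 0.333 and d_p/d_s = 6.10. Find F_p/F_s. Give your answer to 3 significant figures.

Wien's law: T_p/T_s = λ_s/λ_p = 913/790 = 1.156.
L_p/L_s = (R_p/R_s)²(T_p/T_s)⁴ = (0.333)²(1.156)⁴ = 0.1978.
F_p/F_s = (L_p/L_s)/(d_p/d_s)² = 0.1978/(6.10)² = 0.005316.

0.00532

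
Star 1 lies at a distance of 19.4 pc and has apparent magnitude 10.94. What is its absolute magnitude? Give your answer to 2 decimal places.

9.50

M = m − 5 log₁₀(d/10 pc) = 10.94 − 5 log₁₀(19.4/10)
  = 10.94 − 5 × 0.288 = 10.94 − 1.44 = 9.50.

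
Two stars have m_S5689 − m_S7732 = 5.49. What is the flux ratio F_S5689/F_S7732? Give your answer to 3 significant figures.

F_S5689/F_S7732 = 10^(−(m_S5689 − m_S7732)/2.5) = 10^(-5.49/2.5) = 10^-2.196 = 0.006368.

0.00637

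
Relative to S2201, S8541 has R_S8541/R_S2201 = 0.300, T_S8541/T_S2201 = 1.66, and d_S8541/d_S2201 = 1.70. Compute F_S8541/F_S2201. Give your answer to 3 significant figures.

0.236

L_S8541/L_S2201 = (R_S8541/R_S2201)²(T_S8541/T_S2201)⁴ = (0.300)² × (1.66)⁴ = 0.6834.
F_S8541/F_S2201 = (L_S8541/L_S2201)/(d_S8541/d_S2201)² = 0.6834 / (1.70)² = 0.2365.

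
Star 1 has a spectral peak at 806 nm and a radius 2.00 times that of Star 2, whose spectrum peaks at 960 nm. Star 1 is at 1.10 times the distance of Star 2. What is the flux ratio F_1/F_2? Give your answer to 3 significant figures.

Wien's law: T_1/T_2 = λ_2/λ_1 = 960/806 = 1.191.
L_1/L_2 = (R_1/R_2)²(T_1/T_2)⁴ = (2.00)²(1.191)⁴ = 8.050.
F_1/F_2 = (L_1/L_2)/(d_1/d_2)² = 8.050/(1.10)² = 6.653.

6.65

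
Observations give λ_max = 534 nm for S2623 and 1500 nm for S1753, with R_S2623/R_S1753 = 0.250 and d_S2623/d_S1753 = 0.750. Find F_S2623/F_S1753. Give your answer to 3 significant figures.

6.92

Wien's law: T_S2623/T_S1753 = λ_S1753/λ_S2623 = 1500/534 = 2.809.
L_S2623/L_S1753 = (R_S2623/R_S1753)²(T_S2623/T_S1753)⁴ = (0.250)²(2.809)⁴ = 3.891.
F_S2623/F_S1753 = (L_S2623/L_S1753)/(d_S2623/d_S1753)² = 3.891/(0.750)² = 6.918.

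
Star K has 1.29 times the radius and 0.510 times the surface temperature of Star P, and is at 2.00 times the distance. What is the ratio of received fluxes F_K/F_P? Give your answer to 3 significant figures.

L_K/L_P = (R_K/R_P)²(T_K/T_P)⁴ = (1.29)² × (0.510)⁴ = 0.1126.
F_K/F_P = (L_K/L_P)/(d_K/d_P)² = 0.1126 / (2.00)² = 0.02814.

0.0281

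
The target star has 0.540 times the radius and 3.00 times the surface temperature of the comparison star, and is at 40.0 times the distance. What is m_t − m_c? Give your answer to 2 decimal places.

4.58

L_t/L_c = (0.540)²(3.00)⁴ = 23.62.
F_t/F_c = (L_t/L_c)/(d_t/d_c)² = 23.62/1600 = 0.01476.
m_t − m_c = −2.5 log₁₀(0.01476) = 4.58.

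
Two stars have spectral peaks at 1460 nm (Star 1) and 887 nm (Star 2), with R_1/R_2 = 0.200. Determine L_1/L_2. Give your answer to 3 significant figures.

0.00545

Wien's law gives T ∝ 1/λ_max, so T_1/T_2 = λ_2/λ_1 = 887/1460 = 0.6075.
Then L ∝ R²T⁴ gives L_1/L_2 = (0.200)² × (0.6075)⁴ = 0.04000 × 0.1362 = 0.005449.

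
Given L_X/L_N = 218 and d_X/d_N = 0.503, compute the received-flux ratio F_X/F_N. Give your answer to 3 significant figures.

862

F = L/(4πd²), so F_X/F_N = (L_X/L_N) / (d_X/d_N)²
= 218 / (0.503)² = 218 / 0.2530 = 861.6.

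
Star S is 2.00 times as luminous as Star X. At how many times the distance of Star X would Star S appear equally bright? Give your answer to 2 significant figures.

1.4

Equal flux requires L_S/d_S² = L_X/d_X², so d_S/d_X = √(L_S/L_X)
= √(2.00) = 1.414.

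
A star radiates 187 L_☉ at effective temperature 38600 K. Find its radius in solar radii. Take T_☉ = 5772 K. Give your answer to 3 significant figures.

R/R_☉ = √(L/L_☉) / (T/T_☉)² = √(187) / (6.687)²
       = 13.67 / 44.72 = 0.3058.

0.306 solar radii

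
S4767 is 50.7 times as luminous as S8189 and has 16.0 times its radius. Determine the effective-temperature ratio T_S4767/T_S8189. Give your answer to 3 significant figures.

L ∝ R²T⁴ gives T ∝ (L/R²)^(1/4), so
T_S4767/T_S8189 = (50.7 / 16.0²)^(1/4) = (0.1980)^(1/4) = 0.6671.

0.667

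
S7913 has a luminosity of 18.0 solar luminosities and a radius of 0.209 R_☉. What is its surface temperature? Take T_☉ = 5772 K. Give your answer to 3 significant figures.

2.60×10^4 K

T/T_☉ = (L/L_☉)^(1/4) / (R/R_☉)^(1/2)
T = 5772 × (18.0)^(1/4) / √(0.209) = 5772 × 2.060 / 0.4572 = 2.601×10^4 K.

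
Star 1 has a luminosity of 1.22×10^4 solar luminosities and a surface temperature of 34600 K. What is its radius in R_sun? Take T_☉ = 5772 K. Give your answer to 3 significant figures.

3.07 R_sun

R/R_☉ = √(L/L_☉) / (T/T_☉)² = √(1.22×10^4) / (5.994)²
       = 110.5 / 35.93 = 3.074.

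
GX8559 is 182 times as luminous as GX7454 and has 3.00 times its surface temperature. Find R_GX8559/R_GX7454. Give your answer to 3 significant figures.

1.50

L ∝ R²T⁴ gives R ∝ √L / T², so
R_GX8559/R_GX7454 = √(182) / (3.00)² = 13.49 / 9.000 = 1.499.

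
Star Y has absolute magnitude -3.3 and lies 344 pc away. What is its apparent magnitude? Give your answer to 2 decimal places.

4.38

m = M + 5 log₁₀(d/10 pc) = -3.3 + 5 log₁₀(344/10)
  = -3.3 + 5 × 1.537 = -3.3 + 7.68 = 4.38.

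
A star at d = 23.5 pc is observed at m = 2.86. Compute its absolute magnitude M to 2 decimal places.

1.00

M = m − 5 log₁₀(d/10 pc) = 2.86 − 5 log₁₀(23.5/10)
  = 2.86 − 5 × 0.371 = 2.86 − 1.86 = 1.00.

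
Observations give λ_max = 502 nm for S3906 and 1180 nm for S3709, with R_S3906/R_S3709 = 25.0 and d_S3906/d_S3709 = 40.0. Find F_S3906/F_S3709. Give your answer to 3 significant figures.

11.9

Wien's law: T_S3906/T_S3709 = λ_S3709/λ_S3906 = 1180/502 = 2.351.
L_S3906/L_S3709 = (R_S3906/R_S3709)²(T_S3906/T_S3709)⁴ = (25.0)²(2.351)⁴ = 1.908×10^4.
F_S3906/F_S3709 = (L_S3906/L_S3709)/(d_S3906/d_S3709)² = 1.908×10^4/(40.0)² = 11.93.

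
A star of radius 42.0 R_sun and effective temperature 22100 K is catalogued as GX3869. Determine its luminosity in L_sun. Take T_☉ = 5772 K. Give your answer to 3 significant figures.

L/L_☉ = (R/R_☉)² (T/T_☉)⁴ = (42.0)² × (22100/5772)⁴
       = 1764 × (3.829)⁴ = 1764 × 214.9 = 3.791×10^5.

3.79×10^5 L_sun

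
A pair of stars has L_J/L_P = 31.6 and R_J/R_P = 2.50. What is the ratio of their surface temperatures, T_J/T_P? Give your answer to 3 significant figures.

1.50

L ∝ R²T⁴ gives T ∝ (L/R²)^(1/4), so
T_J/T_P = (31.6 / 2.50²)^(1/4) = (5.056)^(1/4) = 1.500.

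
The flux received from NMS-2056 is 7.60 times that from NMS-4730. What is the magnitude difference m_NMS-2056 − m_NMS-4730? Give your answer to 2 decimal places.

-2.20

m_NMS-2056 − m_NMS-4730 = −2.5 log₁₀(F_NMS-2056/F_NMS-4730) = −2.5 log₁₀(7.60) = −2.5 × (0.881) = -2.202.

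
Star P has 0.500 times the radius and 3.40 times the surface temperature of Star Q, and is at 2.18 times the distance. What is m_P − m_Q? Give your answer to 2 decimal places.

L_P/L_Q = (0.500)²(3.40)⁴ = 33.41.
F_P/F_Q = (L_P/L_Q)/(d_P/d_Q)² = 33.41/4.752 = 7.030.
m_P − m_Q = −2.5 log₁₀(7.030) = -2.12.

-2.12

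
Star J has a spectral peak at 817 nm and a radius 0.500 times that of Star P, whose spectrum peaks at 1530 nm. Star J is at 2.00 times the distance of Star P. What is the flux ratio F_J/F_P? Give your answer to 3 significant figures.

Wien's law: T_J/T_P = λ_P/λ_J = 1530/817 = 1.873.
L_J/L_P = (R_J/R_P)²(T_J/T_P)⁴ = (0.500)²(1.873)⁴ = 3.075.
F_J/F_P = (L_J/L_P)/(d_J/d_P)² = 3.075/(2.00)² = 0.7687.

0.769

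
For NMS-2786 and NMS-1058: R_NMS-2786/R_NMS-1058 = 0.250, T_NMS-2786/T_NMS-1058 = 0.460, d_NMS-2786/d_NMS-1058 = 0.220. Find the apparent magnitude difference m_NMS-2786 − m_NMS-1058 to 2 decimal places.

L_NMS-2786/L_NMS-1058 = (0.250)²(0.460)⁴ = 0.002798.
F_NMS-2786/F_NMS-1058 = (L_NMS-2786/L_NMS-1058)/(d_NMS-2786/d_NMS-1058)² = 0.002798/0.04840 = 0.05782.
m_NMS-2786 − m_NMS-1058 = −2.5 log₁₀(0.05782) = 3.09.

3.09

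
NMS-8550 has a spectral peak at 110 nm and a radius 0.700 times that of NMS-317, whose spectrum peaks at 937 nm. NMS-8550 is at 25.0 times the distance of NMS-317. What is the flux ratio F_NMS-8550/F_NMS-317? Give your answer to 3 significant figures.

Wien's law: T_NMS-8550/T_NMS-317 = λ_NMS-317/λ_NMS-8550 = 937/110 = 8.518.
L_NMS-8550/L_NMS-317 = (R_NMS-8550/R_NMS-317)²(T_NMS-8550/T_NMS-317)⁴ = (0.700)²(8.518)⁴ = 2580.
F_NMS-8550/F_NMS-317 = (L_NMS-8550/L_NMS-317)/(d_NMS-8550/d_NMS-317)² = 2580/(25.0)² = 4.128.

4.13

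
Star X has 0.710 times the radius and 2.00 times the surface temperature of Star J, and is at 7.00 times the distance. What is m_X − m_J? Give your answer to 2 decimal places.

1.96

L_X/L_J = (0.710)²(2.00)⁴ = 8.066.
F_X/F_J = (L_X/L_J)/(d_X/d_J)² = 8.066/49.00 = 0.1646.
m_X − m_J = −2.5 log₁₀(0.1646) = 1.96.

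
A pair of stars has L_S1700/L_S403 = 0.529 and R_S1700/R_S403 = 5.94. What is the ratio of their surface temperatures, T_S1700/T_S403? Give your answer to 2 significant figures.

0.35

L ∝ R²T⁴ gives T ∝ (L/R²)^(1/4), so
T_S1700/T_S403 = (0.529 / 5.94²)^(1/4) = (0.01499)^(1/4) = 0.3499.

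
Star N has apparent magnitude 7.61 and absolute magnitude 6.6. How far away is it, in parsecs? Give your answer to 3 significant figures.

15.9 pc

m − M = 5 log₁₀(d/10 pc)
7.61 − (6.6) = 1.01 = 5 log₁₀(d/10)
d = 10 × 10^(1.01/5) = 10 × 10^0.202 = 15.92 pc.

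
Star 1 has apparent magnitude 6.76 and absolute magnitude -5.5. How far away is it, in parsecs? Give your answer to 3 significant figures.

m − M = 5 log₁₀(d/10 pc)
6.76 − (-5.5) = 12.26 = 5 log₁₀(d/10)
d = 10 × 10^(12.26/5) = 10 × 10^2.452 = 2831 pc.

2.83×10^3 pc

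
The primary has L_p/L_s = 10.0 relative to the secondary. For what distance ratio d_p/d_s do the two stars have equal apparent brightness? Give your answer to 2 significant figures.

Equal flux requires L_p/d_p² = L_s/d_s², so d_p/d_s = √(L_p/L_s)
= √(10.0) = 3.162.

3.2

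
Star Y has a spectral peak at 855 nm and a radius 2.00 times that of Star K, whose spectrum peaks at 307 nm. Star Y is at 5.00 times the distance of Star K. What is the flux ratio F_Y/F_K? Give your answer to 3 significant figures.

Wien's law: T_Y/T_K = λ_K/λ_Y = 307/855 = 0.3591.
L_Y/L_K = (R_Y/R_K)²(T_Y/T_K)⁴ = (2.00)²(0.3591)⁴ = 0.06649.
F_Y/F_K = (L_Y/L_K)/(d_Y/d_K)² = 0.06649/(5.00)² = 0.002660.

0.00266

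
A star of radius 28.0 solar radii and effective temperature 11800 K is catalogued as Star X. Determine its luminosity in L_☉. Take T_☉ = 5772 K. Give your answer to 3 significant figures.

L/L_☉ = (R/R_☉)² (T/T_☉)⁴ = (28.0)² × (11800/5772)⁴
       = 784.0 × (2.044)⁴ = 784.0 × 17.47 = 1.369×10^4.

1.37×10^4 L_☉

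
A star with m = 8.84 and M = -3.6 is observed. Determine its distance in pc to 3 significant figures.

3.08×10^3 pc

m − M = 5 log₁₀(d/10 pc)
8.84 − (-3.6) = 12.44 = 5 log₁₀(d/10)
d = 10 × 10^(12.44/5) = 10 × 10^2.488 = 3076 pc.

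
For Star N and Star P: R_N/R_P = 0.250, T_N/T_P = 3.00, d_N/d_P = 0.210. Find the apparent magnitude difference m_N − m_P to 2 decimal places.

L_N/L_P = (0.250)²(3.00)⁴ = 5.062.
F_N/F_P = (L_N/L_P)/(d_N/d_P)² = 5.062/0.04410 = 114.8.
m_N − m_P = −2.5 log₁₀(114.8) = -5.15.

-5.15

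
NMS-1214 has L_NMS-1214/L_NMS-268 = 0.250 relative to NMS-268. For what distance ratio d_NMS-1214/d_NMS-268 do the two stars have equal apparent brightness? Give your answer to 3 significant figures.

Equal flux requires L_NMS-1214/d_NMS-1214² = L_NMS-268/d_NMS-268², so d_NMS-1214/d_NMS-268 = √(L_NMS-1214/L_NMS-268)
= √(0.250) = 0.5000.

0.500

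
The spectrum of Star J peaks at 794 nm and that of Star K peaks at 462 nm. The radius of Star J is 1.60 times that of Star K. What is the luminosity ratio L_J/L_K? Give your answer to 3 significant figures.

Wien's law gives T ∝ 1/λ_max, so T_J/T_K = λ_K/λ_J = 462/794 = 0.5819.
Then L ∝ R²T⁴ gives L_J/L_K = (1.60)² × (0.5819)⁴ = 2.560 × 0.1146 = 0.2934.

0.293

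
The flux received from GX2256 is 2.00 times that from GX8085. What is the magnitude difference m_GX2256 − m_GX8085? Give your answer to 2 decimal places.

-0.75

m_GX2256 − m_GX8085 = −2.5 log₁₀(F_GX2256/F_GX8085) = −2.5 log₁₀(2.00) = −2.5 × (0.301) = -0.753.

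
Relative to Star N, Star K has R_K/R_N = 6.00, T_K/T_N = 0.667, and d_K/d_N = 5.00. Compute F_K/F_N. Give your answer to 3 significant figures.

L_K/L_N = (R_K/R_N)²(T_K/T_N)⁴ = (6.00)² × (0.667)⁴ = 7.125.
F_K/F_N = (L_K/L_N)/(d_K/d_N)² = 7.125 / (5.00)² = 0.2850.

0.285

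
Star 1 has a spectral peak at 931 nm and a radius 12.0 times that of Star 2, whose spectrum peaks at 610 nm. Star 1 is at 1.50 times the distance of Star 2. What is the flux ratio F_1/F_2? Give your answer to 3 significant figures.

Wien's law: T_1/T_2 = λ_2/λ_1 = 610/931 = 0.6552.
L_1/L_2 = (R_1/R_2)²(T_1/T_2)⁴ = (12.0)²(0.6552)⁴ = 26.54.
F_1/F_2 = (L_1/L_2)/(d_1/d_2)² = 26.54/(1.50)² = 11.80.

11.8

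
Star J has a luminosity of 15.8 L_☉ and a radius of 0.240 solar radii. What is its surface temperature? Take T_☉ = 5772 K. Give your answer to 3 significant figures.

2.35×10^4 K

T/T_☉ = (L/L_☉)^(1/4) / (R/R_☉)^(1/2)
T = 5772 × (15.8)^(1/4) / √(0.240) = 5772 × 1.994 / 0.4899 = 2.349×10^4 K.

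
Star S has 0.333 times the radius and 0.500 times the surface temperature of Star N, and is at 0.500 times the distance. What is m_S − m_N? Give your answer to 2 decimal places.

3.89

L_S/L_N = (0.333)²(0.500)⁴ = 0.006931.
F_S/F_N = (L_S/L_N)/(d_S/d_N)² = 0.006931/0.2500 = 0.02772.
m_S − m_N = −2.5 log₁₀(0.02772) = 3.89.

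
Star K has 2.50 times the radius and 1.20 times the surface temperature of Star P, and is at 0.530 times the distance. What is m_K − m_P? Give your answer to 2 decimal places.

L_K/L_P = (2.50)²(1.20)⁴ = 12.96.
F_K/F_P = (L_K/L_P)/(d_K/d_P)² = 12.96/0.2809 = 46.14.
m_K − m_P = −2.5 log₁₀(46.14) = -4.16.

-4.16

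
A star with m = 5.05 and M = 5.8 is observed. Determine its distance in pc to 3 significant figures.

7.08 pc

m − M = 5 log₁₀(d/10 pc)
5.05 − (5.8) = -0.75 = 5 log₁₀(d/10)
d = 10 × 10^(-0.75/5) = 10 × 10^-0.150 = 7.079 pc.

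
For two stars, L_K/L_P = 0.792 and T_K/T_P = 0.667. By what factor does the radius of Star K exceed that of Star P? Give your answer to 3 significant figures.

L ∝ R²T⁴ gives R ∝ √L / T², so
R_K/R_P = √(0.792) / (0.667)² = 0.8899 / 0.4449 = 2.000.

2.00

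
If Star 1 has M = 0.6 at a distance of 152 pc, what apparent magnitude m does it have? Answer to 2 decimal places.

6.51

m = M + 5 log₁₀(d/10 pc) = 0.6 + 5 log₁₀(152/10)
  = 0.6 + 5 × 1.182 = 0.6 + 5.91 = 6.51.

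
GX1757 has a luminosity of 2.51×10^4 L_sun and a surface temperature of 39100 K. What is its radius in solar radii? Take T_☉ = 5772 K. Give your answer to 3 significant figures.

3.45 solar radii

R/R_☉ = √(L/L_☉) / (T/T_☉)² = √(2.51×10^4) / (6.774)²
       = 158.4 / 45.89 = 3.453.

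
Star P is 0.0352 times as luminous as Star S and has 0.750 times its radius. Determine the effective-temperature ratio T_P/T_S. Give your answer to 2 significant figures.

0.50

L ∝ R²T⁴ gives T ∝ (L/R²)^(1/4), so
T_P/T_S = (0.0352 / 0.750²)^(1/4) = (0.06258)^(1/4) = 0.5002.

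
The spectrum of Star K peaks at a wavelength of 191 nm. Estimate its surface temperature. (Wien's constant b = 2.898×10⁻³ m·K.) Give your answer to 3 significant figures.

T = b/λ_max = 2.898×10⁻³ / (191×10⁻⁹) = 1.517×10^4 K.

1.52×10^4 K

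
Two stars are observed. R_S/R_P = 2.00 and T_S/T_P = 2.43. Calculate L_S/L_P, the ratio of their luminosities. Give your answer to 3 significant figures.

139

From the Stefan–Boltzmann law, L ∝ R²T⁴, so
L_S/L_P = (R_S/R_P)² (T_S/T_P)⁴ = (2.00)² × (2.43)⁴ = 4.000 × 34.87 = 139.5.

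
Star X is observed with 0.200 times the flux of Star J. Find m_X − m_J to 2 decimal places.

1.75

m_X − m_J = −2.5 log₁₀(F_X/F_J) = −2.5 log₁₀(0.200) = −2.5 × (-0.699) = 1.747.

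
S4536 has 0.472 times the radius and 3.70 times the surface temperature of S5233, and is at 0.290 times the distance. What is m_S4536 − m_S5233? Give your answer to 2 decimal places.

L_S4536/L_S5233 = (0.472)²(3.70)⁴ = 41.75.
F_S4536/F_S5233 = (L_S4536/L_S5233)/(d_S4536/d_S5233)² = 41.75/0.08410 = 496.5.
m_S4536 − m_S5233 = −2.5 log₁₀(496.5) = -6.74.

-6.74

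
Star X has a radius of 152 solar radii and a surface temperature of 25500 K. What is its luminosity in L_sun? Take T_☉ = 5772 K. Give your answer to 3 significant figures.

8.80×10^6 L_sun

L/L_☉ = (R/R_☉)² (T/T_☉)⁴ = (152)² × (25500/5772)⁴
       = 2.310×10^4 × (4.418)⁴ = 2.310×10^4 × 380.9 = 8.801×10^6.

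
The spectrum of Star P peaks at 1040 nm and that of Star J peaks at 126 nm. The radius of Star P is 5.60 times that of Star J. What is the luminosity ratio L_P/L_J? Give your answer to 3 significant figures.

0.00676

Wien's law gives T ∝ 1/λ_max, so T_P/T_J = λ_J/λ_P = 126/1040 = 0.1212.
Then L ∝ R²T⁴ gives L_P/L_J = (5.60)² × (0.1212)⁴ = 31.36 × 2.155×10^-4 = 0.006757.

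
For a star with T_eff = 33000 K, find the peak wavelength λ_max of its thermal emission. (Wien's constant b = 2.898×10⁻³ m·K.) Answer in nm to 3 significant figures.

λ_max = b/T = 2.898×10⁻³ / 33000 = 8.78×10^-8 m = 87.82 nm.

87.8 nm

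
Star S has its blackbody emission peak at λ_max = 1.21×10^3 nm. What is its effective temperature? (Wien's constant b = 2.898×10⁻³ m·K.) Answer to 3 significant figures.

2.40×10^3 K

T = b/λ_max = 2.898×10⁻³ / (1.21×10^3×10⁻⁹) = 2395 K.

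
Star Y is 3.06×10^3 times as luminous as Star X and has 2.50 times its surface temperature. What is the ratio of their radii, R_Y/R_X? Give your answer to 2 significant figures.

8.9

L ∝ R²T⁴ gives R ∝ √L / T², so
R_Y/R_X = √(3.06×10^3) / (2.50)² = 55.32 / 6.250 = 8.851.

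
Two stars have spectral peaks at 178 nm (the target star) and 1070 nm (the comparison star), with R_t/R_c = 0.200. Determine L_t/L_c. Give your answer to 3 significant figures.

Wien's law gives T ∝ 1/λ_max, so T_t/T_c = λ_c/λ_t = 1070/178 = 6.011.
Then L ∝ R²T⁴ gives L_t/L_c = (0.200)² × (6.011)⁴ = 0.04000 × 1306 = 52.23.

52.2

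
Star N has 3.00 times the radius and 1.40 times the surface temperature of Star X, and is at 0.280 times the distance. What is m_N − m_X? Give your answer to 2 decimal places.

-6.61

L_N/L_X = (3.00)²(1.40)⁴ = 34.57.
F_N/F_X = (L_N/L_X)/(d_N/d_X)² = 34.57/0.07840 = 441.0.
m_N − m_X = −2.5 log₁₀(441.0) = -6.61.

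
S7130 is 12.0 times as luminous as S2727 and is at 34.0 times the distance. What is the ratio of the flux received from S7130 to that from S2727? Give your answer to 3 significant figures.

F = L/(4πd²), so F_S7130/F_S2727 = (L_S7130/L_S2727) / (d_S7130/d_S2727)²
= 12.0 / (34.0)² = 12.0 / 1156 = 0.01038.

0.0104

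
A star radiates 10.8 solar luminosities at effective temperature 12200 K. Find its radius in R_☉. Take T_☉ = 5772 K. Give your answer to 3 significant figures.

R/R_☉ = √(L/L_☉) / (T/T_☉)² = √(10.8) / (2.114)²
       = 3.286 / 4.468 = 0.7356.

0.736 R_☉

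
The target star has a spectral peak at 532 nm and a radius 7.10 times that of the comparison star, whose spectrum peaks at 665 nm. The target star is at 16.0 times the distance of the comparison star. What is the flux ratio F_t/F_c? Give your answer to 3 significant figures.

0.481

Wien's law: T_t/T_c = λ_c/λ_t = 665/532 = 1.250.
L_t/L_c = (R_t/R_c)²(T_t/T_c)⁴ = (7.10)²(1.250)⁴ = 123.1.
F_t/F_c = (L_t/L_c)/(d_t/d_c)² = 123.1/(16.0)² = 0.4807.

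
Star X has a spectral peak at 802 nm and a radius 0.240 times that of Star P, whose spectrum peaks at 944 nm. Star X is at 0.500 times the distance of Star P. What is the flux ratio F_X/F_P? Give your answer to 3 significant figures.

0.442

Wien's law: T_X/T_P = λ_P/λ_X = 944/802 = 1.177.
L_X/L_P = (R_X/R_P)²(T_X/T_P)⁴ = (0.240)²(1.177)⁴ = 0.1106.
F_X/F_P = (L_X/L_P)/(d_X/d_P)² = 0.1106/(0.500)² = 0.4423.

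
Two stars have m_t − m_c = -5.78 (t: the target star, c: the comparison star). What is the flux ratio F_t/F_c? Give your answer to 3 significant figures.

F_t/F_c = 10^(−(m_t − m_c)/2.5) = 10^(5.78/2.5) = 10^2.312 = 205.1.

205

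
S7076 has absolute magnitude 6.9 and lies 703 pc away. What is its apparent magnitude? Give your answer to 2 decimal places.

16.13

m = M + 5 log₁₀(d/10 pc) = 6.9 + 5 log₁₀(703/10)
  = 6.9 + 5 × 1.847 = 6.9 + 9.23 = 16.13.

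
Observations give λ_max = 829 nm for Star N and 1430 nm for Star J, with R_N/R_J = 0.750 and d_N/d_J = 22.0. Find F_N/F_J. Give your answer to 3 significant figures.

0.0103

Wien's law: T_N/T_J = λ_J/λ_N = 1430/829 = 1.725.
L_N/L_J = (R_N/R_J)²(T_N/T_J)⁴ = (0.750)²(1.725)⁴ = 4.980.
F_N/F_J = (L_N/L_J)/(d_N/d_J)² = 4.980/(22.0)² = 0.01029.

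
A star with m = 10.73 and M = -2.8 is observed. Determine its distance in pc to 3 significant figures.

m − M = 5 log₁₀(d/10 pc)
10.73 − (-2.8) = 13.53 = 5 log₁₀(d/10)
d = 10 × 10^(13.53/5) = 10 × 10^2.706 = 5082 pc.

5.08×10^3 pc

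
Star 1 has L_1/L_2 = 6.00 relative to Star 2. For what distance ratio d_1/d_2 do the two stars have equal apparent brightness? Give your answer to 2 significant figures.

Equal flux requires L_1/d_1² = L_2/d_2², so d_1/d_2 = √(L_1/L_2)
= √(6.00) = 2.449.

2.4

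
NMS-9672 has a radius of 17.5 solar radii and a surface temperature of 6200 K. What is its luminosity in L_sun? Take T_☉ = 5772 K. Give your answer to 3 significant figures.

408 L_sun

L/L_☉ = (R/R_☉)² (T/T_☉)⁴ = (17.5)² × (6200/5772)⁴
       = 306.2 × (1.074)⁴ = 306.2 × 1.331 = 407.7.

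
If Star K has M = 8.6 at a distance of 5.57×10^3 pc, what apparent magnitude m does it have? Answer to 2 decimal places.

m = M + 5 log₁₀(d/10 pc) = 8.6 + 5 log₁₀(5.57×10^3/10)
  = 8.6 + 5 × 2.746 = 8.6 + 13.73 = 22.33.

22.33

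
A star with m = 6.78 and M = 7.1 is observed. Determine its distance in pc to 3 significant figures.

m − M = 5 log₁₀(d/10 pc)
6.78 − (7.1) = -0.32 = 5 log₁₀(d/10)
d = 10 × 10^(-0.32/5) = 10 × 10^-0.064 = 8.630 pc.

8.63 pc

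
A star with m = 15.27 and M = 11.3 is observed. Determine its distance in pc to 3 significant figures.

62.2 pc

m − M = 5 log₁₀(d/10 pc)
15.27 − (11.3) = 3.97 = 5 log₁₀(d/10)
d = 10 × 10^(3.97/5) = 10 × 10^0.794 = 62.23 pc.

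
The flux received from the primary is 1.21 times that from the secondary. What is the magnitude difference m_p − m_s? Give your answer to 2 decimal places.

-0.21

m_p − m_s = −2.5 log₁₀(F_p/F_s) = −2.5 log₁₀(1.21) = −2.5 × (0.083) = -0.207.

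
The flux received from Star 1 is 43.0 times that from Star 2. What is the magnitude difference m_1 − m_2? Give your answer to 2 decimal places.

m_1 − m_2 = −2.5 log₁₀(F_1/F_2) = −2.5 log₁₀(43.0) = −2.5 × (1.633) = -4.084.

-4.08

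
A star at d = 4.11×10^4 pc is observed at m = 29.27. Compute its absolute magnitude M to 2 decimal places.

M = m − 5 log₁₀(d/10 pc) = 29.27 − 5 log₁₀(4.11×10^4/10)
  = 29.27 − 5 × 3.614 = 29.27 − 18.07 = 11.20.

11.20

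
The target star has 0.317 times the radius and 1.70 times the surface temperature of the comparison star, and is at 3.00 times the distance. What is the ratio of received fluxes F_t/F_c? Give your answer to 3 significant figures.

L_t/L_c = (R_t/R_c)²(T_t/T_c)⁴ = (0.317)² × (1.70)⁴ = 0.8393.
F_t/F_c = (L_t/L_c)/(d_t/d_c)² = 0.8393 / (3.00)² = 0.09325.

0.0933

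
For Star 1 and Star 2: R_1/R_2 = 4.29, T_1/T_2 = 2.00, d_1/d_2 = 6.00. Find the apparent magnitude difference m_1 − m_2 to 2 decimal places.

L_1/L_2 = (4.29)²(2.00)⁴ = 294.5.
F_1/F_2 = (L_1/L_2)/(d_1/d_2)² = 294.5/36.00 = 8.180.
m_1 − m_2 = −2.5 log₁₀(8.180) = -2.28.

-2.28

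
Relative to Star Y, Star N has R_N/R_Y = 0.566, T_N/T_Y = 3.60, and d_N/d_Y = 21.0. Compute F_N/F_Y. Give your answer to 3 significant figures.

L_N/L_Y = (R_N/R_Y)²(T_N/T_Y)⁴ = (0.566)² × (3.60)⁴ = 53.81.
F_N/F_Y = (L_N/L_Y)/(d_N/d_Y)² = 53.81 / (21.0)² = 0.1220.

0.122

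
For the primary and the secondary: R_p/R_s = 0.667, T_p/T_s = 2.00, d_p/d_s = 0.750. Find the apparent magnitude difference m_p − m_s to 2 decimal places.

-2.76

L_p/L_s = (0.667)²(2.00)⁴ = 7.118.
F_p/F_s = (L_p/L_s)/(d_p/d_s)² = 7.118/0.5625 = 12.65.
m_p − m_s = −2.5 log₁₀(12.65) = -2.76.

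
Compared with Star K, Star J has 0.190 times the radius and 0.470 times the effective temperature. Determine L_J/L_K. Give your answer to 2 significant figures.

From the Stefan–Boltzmann law, L ∝ R²T⁴, so
L_J/L_K = (R_J/R_K)² (T_J/T_K)⁴ = (0.190)² × (0.470)⁴ = 0.03610 × 0.04880 = 0.001762.

0.0018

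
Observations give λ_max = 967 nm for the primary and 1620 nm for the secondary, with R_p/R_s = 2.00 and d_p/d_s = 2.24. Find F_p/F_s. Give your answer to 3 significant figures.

6.28

Wien's law: T_p/T_s = λ_s/λ_p = 1620/967 = 1.675.
L_p/L_s = (R_p/R_s)²(T_p/T_s)⁴ = (2.00)²(1.675)⁴ = 31.51.
F_p/F_s = (L_p/L_s)/(d_p/d_s)² = 31.51/(2.24)² = 6.279.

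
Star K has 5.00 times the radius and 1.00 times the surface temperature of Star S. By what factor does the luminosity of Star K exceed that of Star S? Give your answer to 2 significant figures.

25

From the Stefan–Boltzmann law, L ∝ R²T⁴, so
L_K/L_S = (R_K/R_S)² (T_K/T_S)⁴ = (5.00)² × (1.00)⁴ = 25.00 × 1.000 = 25.00.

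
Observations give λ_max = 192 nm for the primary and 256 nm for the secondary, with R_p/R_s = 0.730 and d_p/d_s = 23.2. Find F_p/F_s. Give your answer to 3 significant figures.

Wien's law: T_p/T_s = λ_s/λ_p = 256/192 = 1.333.
L_p/L_s = (R_p/R_s)²(T_p/T_s)⁴ = (0.730)²(1.333)⁴ = 1.684.
F_p/F_s = (L_p/L_s)/(d_p/d_s)² = 1.684/(23.2)² = 0.003129.

0.00313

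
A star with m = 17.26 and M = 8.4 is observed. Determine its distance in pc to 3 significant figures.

592 pc

m − M = 5 log₁₀(d/10 pc)
17.26 − (8.4) = 8.86 = 5 log₁₀(d/10)
d = 10 × 10^(8.86/5) = 10 × 10^1.772 = 591.6 pc.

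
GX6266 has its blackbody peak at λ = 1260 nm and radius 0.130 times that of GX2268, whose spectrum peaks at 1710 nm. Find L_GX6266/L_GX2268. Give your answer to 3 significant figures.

0.0573

Wien's law gives T ∝ 1/λ_max, so T_GX6266/T_GX2268 = λ_GX2268/λ_GX6266 = 1710/1260 = 1.357.
Then L ∝ R²T⁴ gives L_GX6266/L_GX2268 = (0.130)² × (1.357)⁴ = 0.01690 × 3.392 = 0.05733.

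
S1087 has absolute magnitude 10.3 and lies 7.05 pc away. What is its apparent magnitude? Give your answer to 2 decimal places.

9.54

m = M + 5 log₁₀(d/10 pc) = 10.3 + 5 log₁₀(7.05/10)
  = 10.3 + 5 × -0.152 = 10.3 + -0.76 = 9.54.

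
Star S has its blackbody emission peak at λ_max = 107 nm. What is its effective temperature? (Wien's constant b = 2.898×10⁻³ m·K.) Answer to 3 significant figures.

T = b/λ_max = 2.898×10⁻³ / (107×10⁻⁹) = 2.708×10^4 K.

2.71×10^4 K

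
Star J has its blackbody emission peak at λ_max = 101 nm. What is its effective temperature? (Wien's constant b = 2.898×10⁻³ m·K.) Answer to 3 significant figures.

T = b/λ_max = 2.898×10⁻³ / (101×10⁻⁹) = 2.869×10^4 K.

2.87×10^4 K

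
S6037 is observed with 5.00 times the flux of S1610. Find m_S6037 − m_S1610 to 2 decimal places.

m_S6037 − m_S1610 = −2.5 log₁₀(F_S6037/F_S1610) = −2.5 log₁₀(5.00) = −2.5 × (0.699) = -1.747.

-1.75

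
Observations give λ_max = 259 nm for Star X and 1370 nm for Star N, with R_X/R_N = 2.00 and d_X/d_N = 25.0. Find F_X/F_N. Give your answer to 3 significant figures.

5.01

Wien's law: T_X/T_N = λ_N/λ_X = 1370/259 = 5.290.
L_X/L_N = (R_X/R_N)²(T_X/T_N)⁴ = (2.00)²(5.290)⁴ = 3131.
F_X/F_N = (L_X/L_N)/(d_X/d_N)² = 3131/(25.0)² = 5.010.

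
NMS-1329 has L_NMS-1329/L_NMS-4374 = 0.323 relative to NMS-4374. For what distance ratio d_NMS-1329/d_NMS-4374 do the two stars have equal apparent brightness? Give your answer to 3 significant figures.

0.568

Equal flux requires L_NMS-1329/d_NMS-1329² = L_NMS-4374/d_NMS-4374², so d_NMS-1329/d_NMS-4374 = √(L_NMS-1329/L_NMS-4374)
= √(0.323) = 0.5683.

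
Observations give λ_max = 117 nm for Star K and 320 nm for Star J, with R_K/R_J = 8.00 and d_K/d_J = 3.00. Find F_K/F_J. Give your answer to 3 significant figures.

Wien's law: T_K/T_J = λ_J/λ_K = 320/117 = 2.735.
L_K/L_J = (R_K/R_J)²(T_K/T_J)⁴ = (8.00)²(2.735)⁴ = 3581.
F_K/F_J = (L_K/L_J)/(d_K/d_J)² = 3581/(3.00)² = 397.9.

398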